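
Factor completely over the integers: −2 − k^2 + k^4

(k^2 + 1)·(k^2 − 2)

Substitute u = k^2 to get a quadratic in u, then factor.
k^2 + 1 is irreducible over ℤ (sum of squares).
k^2 − 2 is irreducible over ℤ (2 is not a perfect square).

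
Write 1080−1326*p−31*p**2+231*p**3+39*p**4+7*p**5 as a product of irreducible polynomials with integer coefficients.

(7*p−10)*(p+3)*(p−1)*(p**2+5*p+36)

Trying the rational-root candidates, p = −3 is a root, giving the factor (p+3) and quotient 7*p**4+18*p**3+177*p**2−562*p+360.
Then p = 10/7 is a root, so (7*p−10) divides it; the quotient is p**3+4*p**2+31*p−36.
Next, p = 1 is a root, so (p−1) is a factor; dividing leaves p**2+5*p+36.
The quadratic p**2+5*p+36 has discriminant −119 < 0 and is irreducible over ℤ.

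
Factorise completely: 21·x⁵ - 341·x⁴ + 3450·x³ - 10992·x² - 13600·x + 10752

Testing divisors of the constant over divisors of the leading coefficient, x = 4/7 is a root, so (7·x - 4) is a factor; dividing leaves 3·x⁴ - 47·x³ + 466·x² - 1304·x - 2688.
Next, x = -4/3 is a root, so (3·x + 4) divides it; the quotient is x³ - 17·x² + 178·x - 672.
Next, x = 6 is a root, giving the factor (x - 6) and quotient x² - 11·x + 112.
The quadratic x² - 11·x + 112 has discriminant -327 < 0 and is irreducible over ℤ.

(3·x + 4)·(7·x - 4)·(x - 6)·(x² - 11·x + 112)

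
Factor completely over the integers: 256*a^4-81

Difference of squares twice: with A = 4*a and B = 3, A⁴ − B⁴ = (A² − B²)(A² + B²), and A² − B² factors again.

(4*a+3)*(4*a-3)*(16*a^2+9)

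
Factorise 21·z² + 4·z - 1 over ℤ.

Need a pair with product 21·(-1) = -21 and sum 4: that's -3 and 7.
Split the middle term: 21·z² - 3·z + 7·z - 1 = 3·z·(7·z - 1) + (7·z - 1).

(3·z + 1)·(7·z - 1)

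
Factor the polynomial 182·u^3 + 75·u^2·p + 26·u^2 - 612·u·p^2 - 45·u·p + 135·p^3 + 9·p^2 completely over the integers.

(13·u - 3·p)·(2·u - 3·p)·(7·u + 15·p + 1)

Group: 2·u·(91·u^2 + 174·u·p + 13·u - 45·p^2 - 3·p) - 3·p·(91·u^2 + 174·u·p + 13·u - 45·p^2 - 3·p); both groups contain (91·u^2 + 174·u·p + 13·u - 45·p^2 - 3·p), so (2·u - 3·p) is a factor with cofactor 91·u^2 + 174·u·p + 13·u - 45·p^2 - 3·p.
The cofactor groups again: 91·u^2 + 174·u·p + 13·u - 45·p^2 - 3·p = 13·u·(7·u + 15·p + 1) - 3·p·(7·u + 15·p + 1); both groups contain (7·u + 15·p + 1), giving (13·u - 3·p)·(7·u + 15·p + 1).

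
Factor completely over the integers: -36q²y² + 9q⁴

Pull out the common factor 9q², leaving q² - 4y².
Recognize a difference of squares with the parts q and 2y.

9q²(q + 2y)(q - 2y)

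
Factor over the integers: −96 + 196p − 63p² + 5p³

(5p − 3)(p − 4)(p − 8)

By the rational root theorem, p = 4 is a root, giving the factor (p − 4) and quotient 5p² − 43p + 24.
The remaining quadratic factors as (5p − 3)(p − 8).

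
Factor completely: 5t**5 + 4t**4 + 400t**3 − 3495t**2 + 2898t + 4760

(5t + 4)(t − 2)(t − 5)(t**2 + 7t + 119)

Among the possible rational roots, t = 2 is a root, so (t − 2) divides it; the quotient is 5t**4 + 14t**3 + 428t**2 − 2639t − 2380.
Then t = 5 is a root, giving the factor (t − 5) and quotient 5t**3 + 39t**2 + 623t + 476.
Next, t = −4/5 is a root, so (5t + 4) is a factor; dividing leaves t**2 + 7t + 119.
The quadratic t**2 + 7t + 119 has discriminant −427 < 0 and is irreducible over ℤ.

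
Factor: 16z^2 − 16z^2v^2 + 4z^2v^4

4z^2(v^2 − 2)^2

Every term has a factor of 4z^2; factoring it out leaves v^4 − 4v^2 + 4.
Recognize a perfect-square trinomial with the parts v^2 and 2.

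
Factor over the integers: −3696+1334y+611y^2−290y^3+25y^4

Among the possible rational roots, y = 3 is a root, giving the factor (y−3) and quotient 25y^3−215y^2−34y+1232.
Then y = −11/5 is a root, giving the factor (5y+11) and quotient 5y^2−54y+112.
The remaining quadratic factors as (y−8)(5y−14).

(5y+11)(5y−14)(y−3)(y−8)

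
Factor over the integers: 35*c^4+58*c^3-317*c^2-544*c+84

(5*c+14)*(7*c-1)*(c+2)*(c-3)

Testing divisors of the constant over divisors of the leading coefficient, c = 1/7 is a root, so (7*c-1) is a factor; dividing leaves 5*c^3+9*c^2-44*c-84.
Next, c = 3 is a root, so (c-3) is a factor; dividing leaves 5*c^2+24*c+28.
The remaining quadratic factors as (5*c+14)(c+2).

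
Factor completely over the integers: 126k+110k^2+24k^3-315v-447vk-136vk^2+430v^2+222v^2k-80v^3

-(5v-2k)(8v-3k-7)(2v-4k-9)

Group: 2v(-40v^2+31vk+35v-6k^2-14k) + (-4k-9)(-40v^2+31vk+35v-6k^2-14k); both groups contain (-40v^2+31vk+35v-6k^2-14k), so (2v-4k-9) is a factor with cofactor -40v^2+31vk+35v-6k^2-14k.
The cofactor groups again: -40v^2+31vk+35v-6k^2-14k = -5v(8v-3k-7) + 2k(8v-3k-7); both groups contain (8v-3k-7), giving -(5v-2k)(8v-3k-7).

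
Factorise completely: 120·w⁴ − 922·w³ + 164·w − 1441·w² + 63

(4·w − 1)·(5·w + 7)·(6·w + 1)·(w − 9)

By the rational root theorem, w = 1/4 is a root, so (4·w − 1) divides it; the quotient is 30·w³ − 223·w² − 416·w − 63.
Continuing, w = 9 is a root, so (w − 9) is a factor; dividing leaves 30·w² + 47·w + 7.
The remaining quadratic factors as (5·w + 7)(6·w + 1).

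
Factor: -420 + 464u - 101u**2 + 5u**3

Trying the rational-root candidates, u = 14 is a root, so (u - 14) is a factor; dividing leaves 5u**2 - 31u + 30.
The remaining quadratic factors as (5u - 6)(u - 5).

(5u - 6)(u - 14)(u - 5)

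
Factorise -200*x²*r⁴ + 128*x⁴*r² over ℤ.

Every term has a factor of 8*x²*r². Then 16*x² - 25*r² = (4*x)² − (5*r)².

8*r²*x²*(4*x - 5*r)*(4*x + 5*r)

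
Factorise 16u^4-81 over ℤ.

(2u)⁴ − (3)⁴ = ((2u)² − (3)²)((2u)² + (3)²); the first factor splits again, the second (4u^2+9) is irreducible.

(2u+3)(2u-3)(4u^2+9)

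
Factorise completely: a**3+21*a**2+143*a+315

Trying the rational-root candidates, a = -7 is a root, so (a+7) is a factor; dividing leaves a**2+14*a+45.
The remaining quadratic factors as (a+9)(a+5).

(a+5)*(a+7)*(a+9)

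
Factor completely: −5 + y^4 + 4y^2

(y + 1)(y − 1)(y^2 + 5)

Substitute u = y^2 to get a quadratic in u, then factor.
y^2 + 5 is irreducible over ℤ (always positive, so no real roots).
y^2 − 1 is a difference of squares.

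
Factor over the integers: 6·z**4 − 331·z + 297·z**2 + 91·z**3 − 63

Trying the rational-root candidates, z = −7 is a root, so (z + 7) divides it; the quotient is 6·z**3 + 49·z**2 − 46·z − 9.
Then z = −1/6 is a root, giving the factor (6·z + 1) and quotient z**2 + 8·z − 9.
The remaining quadratic factors as (z − 1)(z + 9).

(6·z + 1)·(z + 7)·(z + 9)·(z − 1)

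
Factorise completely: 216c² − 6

Pull out the common factor 6; 36c² − 1 is a difference of squares.

6(6c + 1)(6c − 1)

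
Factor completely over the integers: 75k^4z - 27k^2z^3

Factor out 3k^2z, leaving 25k^2 - 9z^2, which is a difference of two squares.

3k^2z(5k + 3z)(5k - 3z)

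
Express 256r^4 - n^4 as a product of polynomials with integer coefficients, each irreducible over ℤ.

Write as (16r^2)² − (n^2)², then factor 16r^2 - n^2 once more.

(4r - n)(4r + n)(16r^2 + n^2)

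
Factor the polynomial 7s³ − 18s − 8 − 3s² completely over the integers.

(7s + 4)(s + 1)(s − 2)

Trying the rational-root candidates, s = −4/7 is a root, so (7s + 4) is a factor; dividing leaves s² − s − 2.
The remaining quadratic factors as (s − 2)(s + 1).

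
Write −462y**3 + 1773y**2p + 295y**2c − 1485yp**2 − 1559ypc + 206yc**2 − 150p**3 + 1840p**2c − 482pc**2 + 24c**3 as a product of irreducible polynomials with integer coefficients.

−(11y + p − 12c)(7y − 10p + 2c)(6y − 15p + c)

Group: 11y(−42y**2 + 165yp − 19yc − 150p**2 + 40pc − 2c**2) + (p − 12c)(−42y**2 + 165yp − 19yc − 150p**2 + 40pc − 2c**2); both groups contain (−42y**2 + 165yp − 19yc − 150p**2 + 40pc − 2c**2), so (11y + p − 12c) is a factor with cofactor −42y**2 + 165yp − 19yc − 150p**2 + 40pc − 2c**2.
The cofactor groups again: −42y**2 + 165yp − 19yc − 150p**2 + 40pc − 2c**2 = −6y(7y − 10p + 2c) + (15p − c)(7y − 10p + 2c); both groups contain (7y − 10p + 2c), giving −(6y − 15p + c)(7y − 10p + 2c).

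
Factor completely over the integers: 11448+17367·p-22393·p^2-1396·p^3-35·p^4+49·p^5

(7·p+3)·(7·p-8)·(p-9)·(p^2+9·p+53)

Testing divisors of the constant over divisors of the leading coefficient, p = -3/7 is a root, so (7·p+3) divides it; the quotient is 7·p^4-8·p^3-196·p^2-3115·p+3816.
Next, p = 8/7 is a root, giving the factor (7·p-8) and quotient p^3-28·p-477.
Then p = 9 is a root, giving the factor (p-9) and quotient p^2+9·p+53.
The quadratic p^2+9·p+53 has discriminant -131 < 0 and is irreducible over ℤ.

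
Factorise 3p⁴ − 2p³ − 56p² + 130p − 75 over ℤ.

(3p − 5)(p + 5)(p − 1)(p − 3)

By the rational root theorem, p = −5 is a root, so (p + 5) divides it; the quotient is 3p³ − 17p² + 29p − 15.
Continuing, p = 1 is a root, giving the factor (p − 1) and quotient 3p² − 14p + 15.
The remaining quadratic factors as (p − 3)(3p − 5).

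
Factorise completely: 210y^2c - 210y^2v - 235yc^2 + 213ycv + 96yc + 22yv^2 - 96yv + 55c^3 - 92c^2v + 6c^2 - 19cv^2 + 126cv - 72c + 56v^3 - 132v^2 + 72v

(14y - 11c - 8v + 12)(15y - 5c + 7v - 6)(c - v)

Group: 14y(15yc - 15yv - 5c^2 + 12cv - 6c - 7v^2 + 6v) + (-11c - 8v + 12)(15yc - 15yv - 5c^2 + 12cv - 6c - 7v^2 + 6v); both groups contain (15yc - 15yv - 5c^2 + 12cv - 6c - 7v^2 + 6v), so (14y - 11c - 8v + 12) is a factor with cofactor 15yc - 15yv - 5c^2 + 12cv - 6c - 7v^2 + 6v.
The cofactor groups again: 15yc - 15yv - 5c^2 + 12cv - 6c - 7v^2 + 6v = c(15y - 5c + 7v - 6) - v(15y - 5c + 7v - 6); both groups contain (15y - 5c + 7v - 6), giving (c - v)(15y - 5c + 7v - 6).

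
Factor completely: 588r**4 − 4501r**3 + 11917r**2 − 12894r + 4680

(3r − 10)(4r − 3)(7r − 12)(7r − 13)

Trying the rational-root candidates, r = 3/4 is a root, so (4r − 3) divides it; the quotient is 147r**3 − 1015r**2 + 2218r − 1560.
Then r = 12/7 is a root, so (7r − 12) divides it; the quotient is 21r**2 − 109r + 130.
The remaining quadratic factors as (7r − 13)(3r − 10).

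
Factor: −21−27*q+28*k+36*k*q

(4*k−3)*(9*q+7)

Group as (36*k*q+28*k) + (−27*q−21) = 4*k*(9*q+7) − 3*(9*q+7).
Both groups share the factor (9*q+7).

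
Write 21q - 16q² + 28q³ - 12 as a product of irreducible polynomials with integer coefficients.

Group as (28q³ + 21q) + (-16q² - 12) = 7q(4q² + 3) - 4(4q² + 3).
Both groups share the factor (4q² + 3).

(7q - 4)(4q² + 3)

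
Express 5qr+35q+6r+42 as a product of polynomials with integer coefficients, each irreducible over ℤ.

Group as (5qr+35q) + (6r+42) = 5q(r+7) + 6(r+7).
Both groups share the factor (r+7).

(5q+6)(r+7)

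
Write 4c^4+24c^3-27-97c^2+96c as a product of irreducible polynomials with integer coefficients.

(2c-1)(2c-3)(c+9)(c-1)

Among the possible rational roots, c = -9 is a root, giving the factor (c+9) and quotient 4c^3-12c^2+11c-3.
Next, c = 3/2 is a root, so (2c-3) is a factor; dividing leaves 2c^2-3c+1.
The remaining quadratic factors as (c-1)(2c-1).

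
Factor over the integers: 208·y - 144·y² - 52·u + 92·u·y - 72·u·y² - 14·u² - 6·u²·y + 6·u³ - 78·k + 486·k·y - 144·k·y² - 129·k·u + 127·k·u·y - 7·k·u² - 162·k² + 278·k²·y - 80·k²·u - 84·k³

Group: 2·k·(-42·k² - 19·k·u + 139·k·y - 39·k + 6·u² - 6·u·y - 26·u - 72·y² + 104·y) + (u + 2)·(-42·k² - 19·k·u + 139·k·y - 39·k + 6·u² - 6·u·y - 26·u - 72·y² + 104·y); both groups contain (-42·k² - 19·k·u + 139·k·y - 39·k + 6·u² - 6·u·y - 26·u - 72·y² + 104·y), so (2·k + u + 2) is a factor with cofactor -42·k² - 19·k·u + 139·k·y - 39·k + 6·u² - 6·u·y - 26·u - 72·y² + 104·y.
The cofactor groups again: -42·k² - 19·k·u + 139·k·y - 39·k + 6·u² - 6·u·y - 26·u - 72·y² + 104·y = -3·k·(14·k - 3·u - 9·y + 13) + (-2·u + 8·y)·(14·k - 3·u - 9·y + 13); both groups contain (14·k - 3·u - 9·y + 13), giving -(3·k + 2·u - 8·y)·(14·k - 3·u - 9·y + 13).

-(14·k - 3·u - 9·y + 13)·(2·k + u + 2)·(3·k + 2·u - 8·y)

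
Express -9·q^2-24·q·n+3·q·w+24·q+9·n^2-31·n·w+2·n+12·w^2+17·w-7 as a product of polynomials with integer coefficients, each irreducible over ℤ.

-(3·q-n+3·w-1)·(3·q+9·n-4·w-7)

Group: -3·q·(3·q-n+3·w-1) + (-9·n+4·w+7)·(3·q-n+3·w-1); both groups contain (3·q-n+3·w-1).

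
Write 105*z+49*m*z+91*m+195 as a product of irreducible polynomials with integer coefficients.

Group as (49*m*z+91*m) + (105*z+195) = 7*m*(7*z+13) + 15*(7*z+13).
Both groups share the factor (7*z+13).

(7*m+15)*(7*z+13)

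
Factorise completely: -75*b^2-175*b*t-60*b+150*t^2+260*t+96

-(15*b-10*t-12)*(5*b+15*t+8)

Group: -15*b*(5*b+15*t+8) + (10*t+12)*(5*b+15*t+8); both groups contain (5*b+15*t+8).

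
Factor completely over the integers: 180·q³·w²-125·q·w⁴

5·q·w²·(6·q+5·w)·(6·q-5·w)

Pull out the common factor 5·q·w²; 36·q²-25·w² is a difference of squares.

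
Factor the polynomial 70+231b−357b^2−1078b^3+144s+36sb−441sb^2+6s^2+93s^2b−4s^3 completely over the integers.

Group: s(−4s^2+37sb−22s+77b^2−13b−10) + (−14b−7)(−4s^2+37sb−22s+77b^2−13b−10); both groups contain (−4s^2+37sb−22s+77b^2−13b−10), so (s−14b−7) is a factor with cofactor −4s^2+37sb−22s+77b^2−13b−10.
The cofactor groups again: −4s^2+37sb−22s+77b^2−13b−10 = −s(4s+7b+2) + (11b−5)(4s+7b+2); both groups contain (4s+7b+2), giving −(s−11b+5)(4s+7b+2).

−(s−11b+5)(s−14b−7)(4s+7b+2)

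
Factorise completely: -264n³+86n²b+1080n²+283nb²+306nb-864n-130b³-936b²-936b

-(11n-10b-12)(2n-b-6)(12n+13b)

Group: 2n(-132n²-23nb+144n+130b²+156b) + (-b-6)(-132n²-23nb+144n+130b²+156b); both groups contain (-132n²-23nb+144n+130b²+156b), so (2n-b-6) is a factor with cofactor -132n²-23nb+144n+130b²+156b.
The cofactor groups again: -132n²-23nb+144n+130b²+156b = -11n(12n+13b) + (10b+12)(12n+13b); both groups contain (12n+13b), giving -(11n-10b-12)(12n+13b).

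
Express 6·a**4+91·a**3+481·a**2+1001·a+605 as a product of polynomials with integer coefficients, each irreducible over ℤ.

(2·a+11)·(3·a+11)·(a+1)·(a+5)

Among the possible rational roots, a = -1 is a root, so (a+1) divides it; the quotient is 6·a**3+85·a**2+396·a+605.
Then a = -11/2 is a root, so (2·a+11) divides it; the quotient is 3·a**2+26·a+55.
The remaining quadratic factors as (3·a+11)(a+5).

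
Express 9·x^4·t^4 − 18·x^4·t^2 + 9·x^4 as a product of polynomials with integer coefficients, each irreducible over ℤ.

9·x^4·(t + 1)^2·(t − 1)^2

Pull out the common factor 9·x^4, leaving t^4 − 2·t^2 + 1.
Recognize a perfect-square trinomial with the parts 1 and t^2.
−t^2 + 1 is again a difference of squares: (−t + 1)·(t + 1).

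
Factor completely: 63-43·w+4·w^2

(4·w-7)·(w-9)

Need a pair with product 4·63 = 252 and sum -43: that's -36 and -7.
Split the middle term: 4·w^2-36·w - 7·w+63 = 4·w·(w-9) - 7·(w-9).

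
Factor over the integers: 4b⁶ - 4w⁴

-4(w² - b³)(w² + b³)

Factor out 4 first: what remains is -w⁴ + b⁶.
Recognize a difference of squares with the parts b³ and w².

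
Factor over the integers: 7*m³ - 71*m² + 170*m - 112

(7*m - 8)*(m - 2)*(m - 7)

Testing divisors of the constant over divisors of the leading coefficient, m = 8/7 is a root, so (7*m - 8) divides it; the quotient is m² - 9*m + 14.
The remaining quadratic factors as (m - 2)(m - 7).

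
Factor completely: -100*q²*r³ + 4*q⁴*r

Factor out 4*q²*r, leaving q² - 25*r², which is a difference of two squares.

4*q²*r*(q + 5*r)*(q - 5*r)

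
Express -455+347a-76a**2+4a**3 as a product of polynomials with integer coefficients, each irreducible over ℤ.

Among the possible rational roots, a = 5/2 is a root, so (2a-5) is a factor; dividing leaves 2a**2-33a+91.
The remaining quadratic factors as (2a-7)(a-13).

(2a-5)(2a-7)(a-13)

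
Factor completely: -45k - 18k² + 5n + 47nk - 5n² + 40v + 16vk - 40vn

-(5n - 2k - 5)(8v + n - 9k)

Group: -8v(5n - 2k - 5) + (-n + 9k)(5n - 2k - 5); both groups contain (5n - 2k - 5).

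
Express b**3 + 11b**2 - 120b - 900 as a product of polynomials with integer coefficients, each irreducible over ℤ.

Trying the rational-root candidates, b = -6 is a root, so (b + 6) divides it; the quotient is b**2 + 5b - 150.
The remaining quadratic factors as (b - 10)(b + 15).

(b + 15)(b + 6)(b - 10)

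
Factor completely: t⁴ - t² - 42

(t² + 6)·(t² - 7)

Substitute u = t² to get a quadratic in u, then factor.
t² - 7 is irreducible over ℤ (7 is not a perfect square).
t² + 6 is irreducible over ℤ (always positive, so no real roots).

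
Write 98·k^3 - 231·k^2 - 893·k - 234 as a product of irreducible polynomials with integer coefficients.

By the rational root theorem, k = -2/7 is a root, so (7·k + 2) is a factor; dividing leaves 14·k^2 - 37·k - 117.
The remaining quadratic factors as (7·k + 13)(2·k - 9).

(2·k - 9)·(7·k + 13)·(7·k + 2)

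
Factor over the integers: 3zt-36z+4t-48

(3z+4)(t-12)

Group as (3zt-36z) + (4t-48) = 3z(t-12) + 4(t-12).
Both groups share the factor (t-12).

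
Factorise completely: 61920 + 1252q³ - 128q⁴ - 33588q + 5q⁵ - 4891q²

By the rational root theorem, q = 8/5 is a root, so (5q - 8) divides it; the quotient is q⁴ - 24q³ + 212q² - 639q - 7740.
Continuing, q = 15 is a root, so (q - 15) is a factor; dividing leaves q³ - 9q² + 77q + 516.
Continuing, q = -4 is a root, so (q + 4) is a factor; dividing leaves q² - 13q + 129.
The quadratic q² - 13q + 129 has discriminant -347 < 0 and is irreducible over ℤ.

(5q - 8)(q + 4)(q - 15)(q² - 13q + 129)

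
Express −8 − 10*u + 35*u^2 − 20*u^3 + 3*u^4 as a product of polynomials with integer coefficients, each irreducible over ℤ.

Testing divisors of the constant over divisors of the leading coefficient, u = 4 is a root, giving the factor (u − 4) and quotient 3*u^3 − 8*u^2 + 3*u + 2.
Then u = 2 is a root, so (u − 2) divides it; the quotient is 3*u^2 − 2*u − 1.
The remaining quadratic factors as (3*u + 1)(u − 1).

(3*u + 1)*(u − 1)*(u − 2)*(u − 4)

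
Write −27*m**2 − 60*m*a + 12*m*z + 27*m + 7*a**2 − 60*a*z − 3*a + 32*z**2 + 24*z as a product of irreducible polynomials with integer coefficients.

Group: −9*m*(3*m + 7*a − 4*z − 3) + (a − 8*z)*(3*m + 7*a − 4*z − 3); both groups contain (3*m + 7*a − 4*z − 3).

−(9*m − a + 8*z)*(3*m + 7*a − 4*z − 3)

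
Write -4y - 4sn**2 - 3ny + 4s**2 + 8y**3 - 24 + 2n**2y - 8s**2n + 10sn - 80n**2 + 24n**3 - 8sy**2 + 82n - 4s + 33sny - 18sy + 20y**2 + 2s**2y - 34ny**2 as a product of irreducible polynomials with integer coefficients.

-(2s - 3n - 4y + 4)(s + 2n - 2y - 3)(4n - y - 2)

Group: s(-8sn + 2sy + 4s + 12n**2 + 13ny - 22n - 4y**2 - 4y + 8) + (2n - 2y - 3)(-8sn + 2sy + 4s + 12n**2 + 13ny - 22n - 4y**2 - 4y + 8); both groups contain (-8sn + 2sy + 4s + 12n**2 + 13ny - 22n - 4y**2 - 4y + 8), so (s + 2n - 2y - 3) is a factor with cofactor -8sn + 2sy + 4s + 12n**2 + 13ny - 22n - 4y**2 - 4y + 8.
The cofactor groups again: -8sn + 2sy + 4s + 12n**2 + 13ny - 22n - 4y**2 - 4y + 8 = -2s(4n - y - 2) + (3n + 4y - 4)(4n - y - 2); both groups contain (4n - y - 2), giving -(2s - 3n - 4y + 4)(4n - y - 2).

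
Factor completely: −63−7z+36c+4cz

(4c−7)(z+9)

Group as (4cz+36c) + (−7z−63) = 4c(z+9) − 7(z+9).
Both groups share the factor (z+9).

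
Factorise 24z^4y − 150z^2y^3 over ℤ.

6yz^2(2z − 5y)(2z + 5y)

Factor out 6z^2y, leaving 4z^2 − 25y^2, which is a difference of two squares.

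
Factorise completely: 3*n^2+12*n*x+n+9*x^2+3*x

Group: n*(3*n+3*x+1) + 3*x*(3*n+3*x+1); both groups contain (3*n+3*x+1).

(3*n+3*x+1)*(n+3*x)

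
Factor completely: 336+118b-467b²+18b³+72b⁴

(3b+8)(4b+3)(6b-7)(b-2)

Testing divisors of the constant over divisors of the leading coefficient, b = -8/3 is a root, giving the factor (3b+8) and quotient 24b³-58b²-b+42.
Next, b = -3/4 is a root, giving the factor (4b+3) and quotient 6b²-19b+14.
The remaining quadratic factors as (b-2)(6b-7).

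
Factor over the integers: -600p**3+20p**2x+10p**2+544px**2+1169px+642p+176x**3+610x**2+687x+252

-(10p-11x-12)(12p+8x+7)(5p+2x+3)

Group: 12p(-50p**2+35px+30p+22x**2+57x+36) + (8x+7)(-50p**2+35px+30p+22x**2+57x+36); both groups contain (-50p**2+35px+30p+22x**2+57x+36), so (12p+8x+7) is a factor with cofactor -50p**2+35px+30p+22x**2+57x+36.
The cofactor groups again: -50p**2+35px+30p+22x**2+57x+36 = -5p(10p-11x-12) + (-2x-3)(10p-11x-12); both groups contain (10p-11x-12), giving -(5p+2x+3)(10p-11x-12).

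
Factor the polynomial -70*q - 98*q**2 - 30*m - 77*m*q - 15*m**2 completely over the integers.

Group: -3*m*(5*m + 14*q + 10) - 7*q*(5*m + 14*q + 10); both groups contain (5*m + 14*q + 10).

-(3*m + 7*q)*(5*m + 14*q + 10)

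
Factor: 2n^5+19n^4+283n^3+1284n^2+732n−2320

Among the possible rational roots, n = −4 is a root, so (n+4) is a factor; dividing leaves 2n^4+11n^3+239n^2+328n−580.
Next, n = 1 is a root, giving the factor (n−1) and quotient 2n^3+13n^2+252n+580.
Continuing, n = −5/2 is a root, so (2n+5) divides it; the quotient is n^2+4n+116.
The quadratic n^2+4n+116 has discriminant −448 < 0 and is irreducible over ℤ.

(2n+5)(n+4)(n−1)(n^2+4n+116)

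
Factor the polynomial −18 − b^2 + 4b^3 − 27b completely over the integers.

(4b + 3)(b + 2)(b − 3)

Among the possible rational roots, b = −3/4 is a root, giving the factor (4b + 3) and quotient b^2 − b − 6.
The remaining quadratic factors as (b − 3)(b + 2).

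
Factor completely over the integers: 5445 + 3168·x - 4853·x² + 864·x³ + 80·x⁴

(4·x + 3)·(4·x - 11)·(5·x - 11)·(x + 15)

By the rational root theorem, x = 11/4 is a root, so (4·x - 11) is a factor; dividing leaves 20·x³ + 271·x² - 468·x - 495.
Next, x = 11/5 is a root, so (5·x - 11) is a factor; dividing leaves 4·x² + 63·x + 45.
The remaining quadratic factors as (4·x + 3)(x + 15).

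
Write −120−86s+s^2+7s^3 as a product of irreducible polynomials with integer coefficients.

By the rational root theorem, s = −2 is a root, giving the factor (s+2) and quotient 7s^2−13s−60.
The remaining quadratic factors as (7s+15)(s−4).

(7s+15)(s+2)(s−4)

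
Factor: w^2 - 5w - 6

Two integers with product -6 and sum -5 are -6 and 1.

(w + 1)(w - 6)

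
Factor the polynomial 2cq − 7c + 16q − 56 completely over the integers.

(2q − 7)(c + 8)

Group as (2cq − 7c) + (16q − 56) = c(2q − 7) + 8(2q − 7).
Both groups share the factor (2q − 7).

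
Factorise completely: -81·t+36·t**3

Every term has a factor of 9·t. Then 4·t**2-9 = (2·t)² − (3)².

9·t·(2·t+3)·(2·t-3)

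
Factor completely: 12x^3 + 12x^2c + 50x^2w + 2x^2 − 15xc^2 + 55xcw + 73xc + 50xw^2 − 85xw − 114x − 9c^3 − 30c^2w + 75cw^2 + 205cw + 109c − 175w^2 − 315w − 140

Group: 2x(6x^2 + 3xc + 10xw − 11x − 9c^2 + 15cw + 36c − 35w − 35) + (c + 5w + 4)(6x^2 + 3xc + 10xw − 11x − 9c^2 + 15cw + 36c − 35w − 35); both groups contain (6x^2 + 3xc + 10xw − 11x − 9c^2 + 15cw + 36c − 35w − 35), so (2x + c + 5w + 4) is a factor with cofactor 6x^2 + 3xc + 10xw − 11x − 9c^2 + 15cw + 36c − 35w − 35.
The cofactor groups again: 6x^2 + 3xc + 10xw − 11x − 9c^2 + 15cw + 36c − 35w − 35 = 2x(3x − 3c + 5w + 5) + (3c − 7)(3x − 3c + 5w + 5); both groups contain (3x − 3c + 5w + 5), giving (2x + 3c − 7)(3x − 3c + 5w + 5).

(3x − 3c + 5w + 5)(2x + 3c − 7)(2x + c + 5w + 4)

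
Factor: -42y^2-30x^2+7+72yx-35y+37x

-(7y-5x+7)(6y-6x-1)

Group: -7y(6y-6x-1) + (5x-7)(6y-6x-1); both groups contain (6y-6x-1).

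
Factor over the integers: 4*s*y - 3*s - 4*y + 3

Group as (4*s*y - 3*s) + (-4*y + 3) = s*(4*y - 3) - (4*y - 3).
Both groups share the factor (4*y - 3).

(4*y - 3)*(s - 1)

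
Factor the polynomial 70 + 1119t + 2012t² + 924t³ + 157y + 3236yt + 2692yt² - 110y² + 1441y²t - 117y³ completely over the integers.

-(y - 14t - 1)(9y + 11t + 14)(13y + 6t + 5)

Group: 13y(-9y² + 115yt - 5y + 154t² + 207t + 14) + (6t + 5)(-9y² + 115yt - 5y + 154t² + 207t + 14); both groups contain (-9y² + 115yt - 5y + 154t² + 207t + 14), so (13y + 6t + 5) is a factor with cofactor -9y² + 115yt - 5y + 154t² + 207t + 14.
The cofactor groups again: -9y² + 115yt - 5y + 154t² + 207t + 14 = -9y(y - 14t - 1) + (-11t - 14)(y - 14t - 1); both groups contain (y - 14t - 1), giving -(9y + 11t + 14)(y - 14t - 1).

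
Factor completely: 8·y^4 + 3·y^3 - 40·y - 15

(8·y + 3)·(y^3 - 5)

Group as (8·y^4 - 40·y) + (3·y^3 - 15) = 8·y·(y^3 - 5) + 3·(y^3 - 5).
Both groups share the factor (y^3 - 5).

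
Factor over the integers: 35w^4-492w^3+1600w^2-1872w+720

(5w-6)(7w-6)(w-10)(w-2)

Trying the rational-root candidates, w = 6/5 is a root, so (5w-6) divides it; the quotient is 7w^3-90w^2+212w-120.
Then w = 2 is a root, giving the factor (w-2) and quotient 7w^2-76w+60.
The remaining quadratic factors as (7w-6)(w-10).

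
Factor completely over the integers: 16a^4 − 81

(2a)⁴ − (3)⁴ = ((2a)² − (3)²)((2a)² + (3)²); the first factor splits again, the second (4a^2 + 9) is irreducible.

(2a + 3)(2a − 3)(4a^2 + 9)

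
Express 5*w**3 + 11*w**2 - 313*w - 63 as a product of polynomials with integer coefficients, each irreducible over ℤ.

Testing divisors of the constant over divisors of the leading coefficient, w = 7 is a root, giving the factor (w - 7) and quotient 5*w**2 + 46*w + 9.
The remaining quadratic factors as (w + 9)(5*w + 1).

(5*w + 1)*(w + 9)*(w - 7)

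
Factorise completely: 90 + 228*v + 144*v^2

6*(4*v + 3)*(6*v + 5)

Pull out the common factor 6, then factor the remaining trinomial.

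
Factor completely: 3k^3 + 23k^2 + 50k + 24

(3k + 2)(k + 3)(k + 4)

By the rational root theorem, k = −4 is a root, giving the factor (k + 4) and quotient 3k^2 + 11k + 6.
The remaining quadratic factors as (k + 3)(3k + 2).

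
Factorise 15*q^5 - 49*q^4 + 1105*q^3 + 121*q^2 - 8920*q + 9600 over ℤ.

(3*q - 5)*(5*q - 8)*(q + 3)*(q^2 - 3*q + 80)

By the rational root theorem, q = -3 is a root, giving the factor (q + 3) and quotient 15*q^4 - 94*q^3 + 1387*q^2 - 4040*q + 3200.
Continuing, q = 5/3 is a root, so (3*q - 5) is a factor; dividing leaves 5*q^3 - 23*q^2 + 424*q - 640.
Next, q = 8/5 is a root, so (5*q - 8) divides it; the quotient is q^2 - 3*q + 80.
The quadratic q^2 - 3*q + 80 has discriminant -311 < 0 and is irreducible over ℤ.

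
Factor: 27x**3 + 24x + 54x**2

3x(3x + 2)(3x + 4)

Pull out the common factor 3x, then factor the remaining trinomial.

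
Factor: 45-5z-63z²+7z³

(z-9)(7z²-5)

Group as (7z³-5z) + (-63z²+45) = z(7z²-5) - 9(7z²-5).
Both groups share the factor (7z²-5).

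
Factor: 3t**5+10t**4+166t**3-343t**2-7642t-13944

(3t+7)(t+4)(t-6)(t**2+3t+83)

Trying the rational-root candidates, t = -7/3 is a root, giving the factor (3t+7) and quotient t**4+t**3+53t**2-238t-1992.
Next, t = 6 is a root, so (t-6) divides it; the quotient is t**3+7t**2+95t+332.
Next, t = -4 is a root, so (t+4) divides it; the quotient is t**2+3t+83.
The quadratic t**2+3t+83 has discriminant -323 < 0 and is irreducible over ℤ.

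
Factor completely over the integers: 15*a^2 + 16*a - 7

(3*a - 1)*(5*a + 7)

Need a pair with product 15·(-7) = -105 and sum 16: that's -5 and 21.
Split the middle term: 15*a^2 - 5*a + 21*a - 7 = 5*a*(3*a - 1) + 7*(3*a - 1).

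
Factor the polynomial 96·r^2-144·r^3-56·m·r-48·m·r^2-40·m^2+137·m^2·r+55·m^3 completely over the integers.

Group: 11·m·(5·m^2+7·m·r-12·r^2) + (12·r-8)·(5·m^2+7·m·r-12·r^2); both groups contain (5·m^2+7·m·r-12·r^2), so (11·m+12·r-8) is a factor with cofactor 5·m^2+7·m·r-12·r^2.
The cofactor groups again: 5·m^2+7·m·r-12·r^2 = m·(5·m+12·r) - r·(5·m+12·r); both groups contain (5·m+12·r), giving (m-r)·(5·m+12·r).

(11·m+12·r-8)·(5·m+12·r)·(m-r)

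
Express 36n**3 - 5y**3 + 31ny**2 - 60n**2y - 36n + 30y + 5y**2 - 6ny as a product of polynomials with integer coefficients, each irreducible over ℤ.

Group: 3n(12n**2 - 16ny - 12n + 5y**2 + 10y) + (-y + 3)(12n**2 - 16ny - 12n + 5y**2 + 10y); both groups contain (12n**2 - 16ny - 12n + 5y**2 + 10y), so (3n - y + 3) is a factor with cofactor 12n**2 - 16ny - 12n + 5y**2 + 10y.
The cofactor groups again: 12n**2 - 16ny - 12n + 5y**2 + 10y = 2n(6n - 5y) + (-y - 2)(6n - 5y); both groups contain (6n - 5y), giving (2n - y - 2)(6n - 5y).

(2n - y - 2)(3n - y + 3)(6n - 5y)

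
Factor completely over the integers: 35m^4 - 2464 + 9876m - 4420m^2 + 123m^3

(5m - 11)(7m - 2)(m + 14)(m - 8)

Trying the rational-root candidates, m = 8 is a root, giving the factor (m - 8) and quotient 35m^3 + 403m^2 - 1196m + 308.
Then m = 11/5 is a root, giving the factor (5m - 11) and quotient 7m^2 + 96m - 28.
The remaining quadratic factors as (7m - 2)(m + 14).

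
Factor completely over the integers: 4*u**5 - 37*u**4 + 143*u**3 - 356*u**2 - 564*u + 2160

(4*u - 9)*(u + 2)*(u - 6)*(u**2 - 3*u + 20)

By the rational root theorem, u = 6 is a root, so (u - 6) is a factor; dividing leaves 4*u**4 - 13*u**3 + 65*u**2 + 34*u - 360.
Continuing, u = -2 is a root, giving the factor (u + 2) and quotient 4*u**3 - 21*u**2 + 107*u - 180.
Then u = 9/4 is a root, so (4*u - 9) divides it; the quotient is u**2 - 3*u + 20.
The quadratic u**2 - 3*u + 20 has discriminant -71 < 0 and is irreducible over ℤ.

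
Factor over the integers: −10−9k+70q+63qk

Group as (63qk+70q) + (−9k−10) = 7q(9k+10) − (9k+10).
Both groups share the factor (9k+10).

(7q−1)(9k+10)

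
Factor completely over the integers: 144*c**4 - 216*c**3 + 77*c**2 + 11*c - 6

(3*c - 1)*(3*c - 2)*(4*c + 1)*(4*c - 3)

Among the possible rational roots, c = 1/3 is a root, giving the factor (3*c - 1) and quotient 48*c**3 - 56*c**2 + 7*c + 6.
Then c = -1/4 is a root, so (4*c + 1) divides it; the quotient is 12*c**2 - 17*c + 6.
The remaining quadratic factors as (4*c - 3)(3*c - 2).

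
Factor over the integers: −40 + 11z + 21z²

(3z + 5)(7z − 8)

Need a pair with product 21·(−40) = −840 and sum 11: that's 35 and −24.
Split the middle term: 21z² + 35z − 24z − 40 = 7z(3z + 5) − 8(3z + 5).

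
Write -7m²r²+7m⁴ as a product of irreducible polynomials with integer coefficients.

Factor out 7m², leaving m²-r², which is a difference of two squares.

7m²(m+r)(m-r)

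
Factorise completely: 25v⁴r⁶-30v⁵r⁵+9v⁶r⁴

Factor out v⁴r⁴ first: what remains is 9v²-30vr+25r².
Recognize a perfect-square trinomial with the parts 3v and 5r.

r⁴v⁴(3v-5r)²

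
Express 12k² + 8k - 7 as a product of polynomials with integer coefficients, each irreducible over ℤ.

Need a pair with product 12·(-7) = -84 and sum 8: that's 14 and -6.
Split the middle term: 12k² + 14k - 6k - 7 = 2k(6k + 7) - (6k + 7).

(2k - 1)(6k + 7)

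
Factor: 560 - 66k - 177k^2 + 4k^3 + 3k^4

(3k - 5)(k + 2)(k + 8)(k - 7)

By the rational root theorem, k = -8 is a root, giving the factor (k + 8) and quotient 3k^3 - 20k^2 - 17k + 70.
Continuing, k = -2 is a root, so (k + 2) is a factor; dividing leaves 3k^2 - 26k + 35.
The remaining quadratic factors as (3k - 5)(k - 7).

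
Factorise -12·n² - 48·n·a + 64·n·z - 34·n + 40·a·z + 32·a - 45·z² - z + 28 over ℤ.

Group: -2·n·(6·n - 5·z - 4) + (-8·a + 9·z - 7)·(6·n - 5·z - 4); both groups contain (6·n - 5·z - 4).

-(6·n - 5·z - 4)·(2·n + 8·a - 9·z + 7)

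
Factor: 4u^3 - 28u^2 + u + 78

Testing divisors of the constant over divisors of the leading coefficient, u = 2 is a root, so (u - 2) is a factor; dividing leaves 4u^2 - 20u - 39.
The remaining quadratic factors as (2u - 13)(2u + 3).

(2u + 3)(2u - 13)(u - 2)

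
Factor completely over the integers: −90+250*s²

10*(5*s+3)*(5*s−3)

Factor out 10, leaving 25*s²−9, which is a difference of two squares.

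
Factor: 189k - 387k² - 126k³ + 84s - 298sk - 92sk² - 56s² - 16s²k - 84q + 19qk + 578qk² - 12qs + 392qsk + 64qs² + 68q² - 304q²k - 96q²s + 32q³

Group: q(32q² - 32qs - 80qk - 28q + 8sk + 28s + 18k² + 63k) + (-2s - 7k + 3)(32q² - 32qs - 80qk - 28q + 8sk + 28s + 18k² + 63k); both groups contain (32q² - 32qs - 80qk - 28q + 8sk + 28s + 18k² + 63k), so (q - 2s - 7k + 3) is a factor with cofactor 32q² - 32qs - 80qk - 28q + 8sk + 28s + 18k² + 63k.
The cofactor groups again: 32q² - 32qs - 80qk - 28q + 8sk + 28s + 18k² + 63k = 4q(8q - 2k - 7) + (-4s - 9k)(8q - 2k - 7); both groups contain (8q - 2k - 7), giving (4q - 4s - 9k)(8q - 2k - 7).

(8q - 2k - 7)(q - 2s - 7k + 3)(4q - 4s - 9k)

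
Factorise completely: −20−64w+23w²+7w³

(7w+2)(w+5)(w−2)

Among the possible rational roots, w = −2/7 is a root, giving the factor (7w+2) and quotient w²+3w−10.
The remaining quadratic factors as (w−2)(w+5).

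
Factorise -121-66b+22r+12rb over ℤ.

(2r-11)(6b+11)

Group as (12rb+22r) + (-66b-121) = 2r(6b+11) - 11(6b+11).
Both groups share the factor (6b+11).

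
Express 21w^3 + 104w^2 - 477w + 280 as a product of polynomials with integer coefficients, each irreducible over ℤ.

Testing divisors of the constant over divisors of the leading coefficient, w = -8 is a root, so (w + 8) is a factor; dividing leaves 21w^2 - 64w + 35.
The remaining quadratic factors as (7w - 5)(3w - 7).

(3w - 7)(7w - 5)(w + 8)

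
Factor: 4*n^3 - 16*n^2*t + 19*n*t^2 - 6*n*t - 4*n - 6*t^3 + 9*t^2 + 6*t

(2*n - 3*t)*(2*n - t + 2)*(n - 2*t - 1)

Group: 2*n*(2*n^2 - 7*n*t - 2*n + 6*t^2 + 3*t) + (-t + 2)*(2*n^2 - 7*n*t - 2*n + 6*t^2 + 3*t); both groups contain (2*n^2 - 7*n*t - 2*n + 6*t^2 + 3*t), so (2*n - t + 2) is a factor with cofactor 2*n^2 - 7*n*t - 2*n + 6*t^2 + 3*t.
The cofactor groups again: 2*n^2 - 7*n*t - 2*n + 6*t^2 + 3*t = 2*n*(n - 2*t - 1) - 3*t*(n - 2*t - 1); both groups contain (n - 2*t - 1), giving (2*n - 3*t)*(n - 2*t - 1).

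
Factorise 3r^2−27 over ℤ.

3(r+3)(r−3)

Factor out 3, leaving r^2−9, which is a difference of two squares.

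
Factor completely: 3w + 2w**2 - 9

Need a pair with product 2·(-9) = -18 and sum 3: that's -3 and 6.
Split the middle term: 2w**2 - 3w + 6w - 9 = w(2w - 3) + 3(2w - 3).

(2w - 3)(w + 3)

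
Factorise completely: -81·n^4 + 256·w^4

(4·w - 3·n)·(4·w + 3·n)·(16·w^2 + 9·n^2)

Write as (16·w^2)² − (9·n^2)², then factor 16·w^2 - 9·n^2 once more.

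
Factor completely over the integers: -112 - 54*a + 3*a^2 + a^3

Trying the rational-root candidates, a = 7 is a root, giving the factor (a - 7) and quotient a^2 + 10*a + 16.
The remaining quadratic factors as (a + 8)(a + 2).

(a + 2)*(a + 8)*(a - 7)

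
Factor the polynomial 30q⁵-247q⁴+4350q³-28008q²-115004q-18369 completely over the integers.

By the rational root theorem, q = 9 is a root, so (q-9) divides it; the quotient is 30q⁴+23q³+4557q²+13005q+2041.
Next, q = -13/5 is a root, giving the factor (5q+13) and quotient 6q³-11q²+940q+157.
Continuing, q = -1/6 is a root, giving the factor (6q+1) and quotient q²-2q+157.
The quadratic q²-2q+157 has discriminant -624 < 0 and is irreducible over ℤ.

(5q+13)(6q+1)(q-9)(q²-2q+157)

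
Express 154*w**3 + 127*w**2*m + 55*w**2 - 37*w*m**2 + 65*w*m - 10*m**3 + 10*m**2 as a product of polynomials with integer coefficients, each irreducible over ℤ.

(14*w - 5*m + 5)*(11*w + 2*m)*(w + m)

Group: 14*w*(11*w**2 + 13*w*m + 2*m**2) + (-5*m + 5)*(11*w**2 + 13*w*m + 2*m**2); both groups contain (11*w**2 + 13*w*m + 2*m**2), so (14*w - 5*m + 5) is a factor with cofactor 11*w**2 + 13*w*m + 2*m**2.
The cofactor groups again: 11*w**2 + 13*w*m + 2*m**2 = w*(11*w + 2*m) + m*(11*w + 2*m); both groups contain (11*w + 2*m), giving (w + m)*(11*w + 2*m).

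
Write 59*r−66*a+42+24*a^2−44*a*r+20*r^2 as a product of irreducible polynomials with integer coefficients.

Group: 6*a*(4*a−4*r−7) + (−5*r−6)*(4*a−4*r−7); both groups contain (4*a−4*r−7).

(4*a−4*r−7)*(6*a−5*r−6)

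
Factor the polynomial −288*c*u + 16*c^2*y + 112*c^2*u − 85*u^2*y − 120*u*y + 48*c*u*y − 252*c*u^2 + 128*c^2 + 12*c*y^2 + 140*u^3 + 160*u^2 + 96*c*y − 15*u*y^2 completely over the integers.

(4*c − 4*u + 3*y)*(4*c − 5*u)*(7*u + y + 8)

Group: 4*c*(28*c*u + 4*c*y + 32*c − 28*u^2 + 17*u*y − 32*u + 3*y^2 + 24*y) − 5*u*(28*c*u + 4*c*y + 32*c − 28*u^2 + 17*u*y − 32*u + 3*y^2 + 24*y); both groups contain (28*c*u + 4*c*y + 32*c − 28*u^2 + 17*u*y − 32*u + 3*y^2 + 24*y), so (4*c − 5*u) is a factor with cofactor 28*c*u + 4*c*y + 32*c − 28*u^2 + 17*u*y − 32*u + 3*y^2 + 24*y.
The cofactor groups again: 28*c*u + 4*c*y + 32*c − 28*u^2 + 17*u*y − 32*u + 3*y^2 + 24*y = 4*c*(7*u + y + 8) + (−4*u + 3*y)*(7*u + y + 8); both groups contain (7*u + y + 8), giving (4*c − 4*u + 3*y)*(7*u + y + 8).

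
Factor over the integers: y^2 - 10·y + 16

(y - 2)·(y - 8)

Two integers with product 16 and sum -10 are -2 and -8.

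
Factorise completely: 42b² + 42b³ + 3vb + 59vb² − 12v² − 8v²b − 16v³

−(v − 2b)(4v + 3b + 3)(4v + 7b)

Group: 4v(−4v² + 5vb − 3v + 6b² + 6b) + 7b(−4v² + 5vb − 3v + 6b² + 6b); both groups contain (−4v² + 5vb − 3v + 6b² + 6b), so (4v + 7b) is a factor with cofactor −4v² + 5vb − 3v + 6b² + 6b.
The cofactor groups again: −4v² + 5vb − 3v + 6b² + 6b = −4v(v − 2b) + (−3b − 3)(v − 2b); both groups contain (v − 2b), giving −(4v + 3b + 3)(v − 2b).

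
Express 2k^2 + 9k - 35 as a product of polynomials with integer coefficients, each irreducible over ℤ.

Need a pair with product 2·(-35) = -70 and sum 9: that's -5 and 14.
Split the middle term: 2k^2 - 5k + 14k - 35 = k(2k - 5) + 7(2k - 5).

(2k - 5)(k + 7)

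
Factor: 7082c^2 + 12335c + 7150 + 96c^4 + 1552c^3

Testing divisors of the constant over divisors of the leading coefficient, c = -11/4 is a root, giving the factor (4c + 11) and quotient 24c^3 + 322c^2 + 885c + 650.
Then c = -5/4 is a root, so (4c + 5) is a factor; dividing leaves 6c^2 + 73c + 130.
The remaining quadratic factors as (c + 10)(6c + 13).

(4c + 11)(4c + 5)(6c + 13)(c + 10)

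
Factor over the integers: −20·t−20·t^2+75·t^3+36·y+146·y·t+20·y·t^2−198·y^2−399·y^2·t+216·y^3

Group: 3·y·(72·y^2−13·y·t−18·y−15·t^2+10·t) + (−5·t−2)·(72·y^2−13·y·t−18·y−15·t^2+10·t); both groups contain (72·y^2−13·y·t−18·y−15·t^2+10·t), so (3·y−5·t−2) is a factor with cofactor 72·y^2−13·y·t−18·y−15·t^2+10·t.
The cofactor groups again: 72·y^2−13·y·t−18·y−15·t^2+10·t = 8·y·(9·y−5·t) + (3·t−2)·(9·y−5·t); both groups contain (9·y−5·t), giving (8·y+3·t−2)·(9·y−5·t).

(3·y−5·t−2)·(9·y−5·t)·(8·y+3·t−2)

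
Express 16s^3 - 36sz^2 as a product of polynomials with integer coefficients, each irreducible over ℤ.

Factor out 4s, leaving 4s^2 - 9z^2, which is a difference of two squares.

4s(2s + 3z)(2s - 3z)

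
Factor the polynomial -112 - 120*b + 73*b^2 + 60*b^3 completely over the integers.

By the rational root theorem, b = -4/5 is a root, so (5*b + 4) divides it; the quotient is 12*b^2 + 5*b - 28.
The remaining quadratic factors as (3*b - 4)(4*b + 7).

(3*b - 4)*(4*b + 7)*(5*b + 4)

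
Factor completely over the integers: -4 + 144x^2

4(6x + 1)(6x - 1)

Every term has a factor of 4. Then 36x^2 - 1 = (6x)² − (1)².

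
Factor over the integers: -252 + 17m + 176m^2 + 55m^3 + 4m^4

Among the possible rational roots, m = -4 is a root, so (m + 4) is a factor; dividing leaves 4m^3 + 39m^2 + 20m - 63.
Then m = 1 is a root, giving the factor (m - 1) and quotient 4m^2 + 43m + 63.
The remaining quadratic factors as (m + 9)(4m + 7).

(4m + 7)(m + 4)(m + 9)(m - 1)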